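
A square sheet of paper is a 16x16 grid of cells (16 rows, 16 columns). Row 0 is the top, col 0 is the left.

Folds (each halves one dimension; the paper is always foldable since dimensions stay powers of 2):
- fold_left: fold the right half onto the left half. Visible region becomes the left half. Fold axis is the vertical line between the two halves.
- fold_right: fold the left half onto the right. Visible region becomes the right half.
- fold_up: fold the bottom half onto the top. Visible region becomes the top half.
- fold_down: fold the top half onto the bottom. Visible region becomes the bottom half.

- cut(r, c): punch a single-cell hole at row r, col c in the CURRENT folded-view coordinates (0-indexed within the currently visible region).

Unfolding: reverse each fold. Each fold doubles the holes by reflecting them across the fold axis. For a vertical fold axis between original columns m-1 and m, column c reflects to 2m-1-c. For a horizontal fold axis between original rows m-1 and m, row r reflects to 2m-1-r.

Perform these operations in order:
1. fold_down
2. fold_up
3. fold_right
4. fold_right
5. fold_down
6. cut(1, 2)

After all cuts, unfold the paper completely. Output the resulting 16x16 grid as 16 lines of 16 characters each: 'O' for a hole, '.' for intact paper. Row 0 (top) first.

Op 1 fold_down: fold axis h@8; visible region now rows[8,16) x cols[0,16) = 8x16
Op 2 fold_up: fold axis h@12; visible region now rows[8,12) x cols[0,16) = 4x16
Op 3 fold_right: fold axis v@8; visible region now rows[8,12) x cols[8,16) = 4x8
Op 4 fold_right: fold axis v@12; visible region now rows[8,12) x cols[12,16) = 4x4
Op 5 fold_down: fold axis h@10; visible region now rows[10,12) x cols[12,16) = 2x4
Op 6 cut(1, 2): punch at orig (11,14); cuts so far [(11, 14)]; region rows[10,12) x cols[12,16) = 2x4
Unfold 1 (reflect across h@10): 2 holes -> [(8, 14), (11, 14)]
Unfold 2 (reflect across v@12): 4 holes -> [(8, 9), (8, 14), (11, 9), (11, 14)]
Unfold 3 (reflect across v@8): 8 holes -> [(8, 1), (8, 6), (8, 9), (8, 14), (11, 1), (11, 6), (11, 9), (11, 14)]
Unfold 4 (reflect across h@12): 16 holes -> [(8, 1), (8, 6), (8, 9), (8, 14), (11, 1), (11, 6), (11, 9), (11, 14), (12, 1), (12, 6), (12, 9), (12, 14), (15, 1), (15, 6), (15, 9), (15, 14)]
Unfold 5 (reflect across h@8): 32 holes -> [(0, 1), (0, 6), (0, 9), (0, 14), (3, 1), (3, 6), (3, 9), (3, 14), (4, 1), (4, 6), (4, 9), (4, 14), (7, 1), (7, 6), (7, 9), (7, 14), (8, 1), (8, 6), (8, 9), (8, 14), (11, 1), (11, 6), (11, 9), (11, 14), (12, 1), (12, 6), (12, 9), (12, 14), (15, 1), (15, 6), (15, 9), (15, 14)]

Answer: .O....O..O....O.
................
................
.O....O..O....O.
.O....O..O....O.
................
................
.O....O..O....O.
.O....O..O....O.
................
................
.O....O..O....O.
.O....O..O....O.
................
................
.O....O..O....O.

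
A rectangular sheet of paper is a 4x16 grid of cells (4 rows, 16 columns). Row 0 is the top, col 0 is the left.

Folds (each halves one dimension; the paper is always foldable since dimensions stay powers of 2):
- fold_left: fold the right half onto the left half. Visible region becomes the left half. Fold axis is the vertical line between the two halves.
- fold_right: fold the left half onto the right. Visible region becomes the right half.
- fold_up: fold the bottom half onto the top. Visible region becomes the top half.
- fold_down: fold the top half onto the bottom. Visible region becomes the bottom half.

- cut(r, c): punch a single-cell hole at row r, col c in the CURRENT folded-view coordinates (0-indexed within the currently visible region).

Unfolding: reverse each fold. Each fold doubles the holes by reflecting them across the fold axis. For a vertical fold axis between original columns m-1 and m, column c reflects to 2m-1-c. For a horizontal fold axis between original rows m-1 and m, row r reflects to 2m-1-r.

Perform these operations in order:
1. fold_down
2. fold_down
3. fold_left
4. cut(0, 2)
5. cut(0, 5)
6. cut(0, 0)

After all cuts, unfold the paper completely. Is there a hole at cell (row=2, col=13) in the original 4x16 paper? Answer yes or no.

Op 1 fold_down: fold axis h@2; visible region now rows[2,4) x cols[0,16) = 2x16
Op 2 fold_down: fold axis h@3; visible region now rows[3,4) x cols[0,16) = 1x16
Op 3 fold_left: fold axis v@8; visible region now rows[3,4) x cols[0,8) = 1x8
Op 4 cut(0, 2): punch at orig (3,2); cuts so far [(3, 2)]; region rows[3,4) x cols[0,8) = 1x8
Op 5 cut(0, 5): punch at orig (3,5); cuts so far [(3, 2), (3, 5)]; region rows[3,4) x cols[0,8) = 1x8
Op 6 cut(0, 0): punch at orig (3,0); cuts so far [(3, 0), (3, 2), (3, 5)]; region rows[3,4) x cols[0,8) = 1x8
Unfold 1 (reflect across v@8): 6 holes -> [(3, 0), (3, 2), (3, 5), (3, 10), (3, 13), (3, 15)]
Unfold 2 (reflect across h@3): 12 holes -> [(2, 0), (2, 2), (2, 5), (2, 10), (2, 13), (2, 15), (3, 0), (3, 2), (3, 5), (3, 10), (3, 13), (3, 15)]
Unfold 3 (reflect across h@2): 24 holes -> [(0, 0), (0, 2), (0, 5), (0, 10), (0, 13), (0, 15), (1, 0), (1, 2), (1, 5), (1, 10), (1, 13), (1, 15), (2, 0), (2, 2), (2, 5), (2, 10), (2, 13), (2, 15), (3, 0), (3, 2), (3, 5), (3, 10), (3, 13), (3, 15)]
Holes: [(0, 0), (0, 2), (0, 5), (0, 10), (0, 13), (0, 15), (1, 0), (1, 2), (1, 5), (1, 10), (1, 13), (1, 15), (2, 0), (2, 2), (2, 5), (2, 10), (2, 13), (2, 15), (3, 0), (3, 2), (3, 5), (3, 10), (3, 13), (3, 15)]

Answer: yes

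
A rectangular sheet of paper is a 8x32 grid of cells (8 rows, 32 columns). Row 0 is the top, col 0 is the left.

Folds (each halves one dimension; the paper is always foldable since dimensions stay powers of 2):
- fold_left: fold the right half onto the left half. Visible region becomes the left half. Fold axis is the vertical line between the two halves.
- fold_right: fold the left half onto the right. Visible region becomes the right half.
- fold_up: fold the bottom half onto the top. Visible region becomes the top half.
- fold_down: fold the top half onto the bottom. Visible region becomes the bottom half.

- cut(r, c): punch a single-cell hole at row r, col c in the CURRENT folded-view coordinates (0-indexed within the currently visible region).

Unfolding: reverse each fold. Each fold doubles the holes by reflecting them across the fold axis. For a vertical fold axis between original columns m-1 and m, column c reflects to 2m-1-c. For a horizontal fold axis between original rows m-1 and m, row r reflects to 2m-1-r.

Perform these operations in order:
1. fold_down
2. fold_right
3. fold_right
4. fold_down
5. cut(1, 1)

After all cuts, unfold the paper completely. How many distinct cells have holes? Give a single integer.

Op 1 fold_down: fold axis h@4; visible region now rows[4,8) x cols[0,32) = 4x32
Op 2 fold_right: fold axis v@16; visible region now rows[4,8) x cols[16,32) = 4x16
Op 3 fold_right: fold axis v@24; visible region now rows[4,8) x cols[24,32) = 4x8
Op 4 fold_down: fold axis h@6; visible region now rows[6,8) x cols[24,32) = 2x8
Op 5 cut(1, 1): punch at orig (7,25); cuts so far [(7, 25)]; region rows[6,8) x cols[24,32) = 2x8
Unfold 1 (reflect across h@6): 2 holes -> [(4, 25), (7, 25)]
Unfold 2 (reflect across v@24): 4 holes -> [(4, 22), (4, 25), (7, 22), (7, 25)]
Unfold 3 (reflect across v@16): 8 holes -> [(4, 6), (4, 9), (4, 22), (4, 25), (7, 6), (7, 9), (7, 22), (7, 25)]
Unfold 4 (reflect across h@4): 16 holes -> [(0, 6), (0, 9), (0, 22), (0, 25), (3, 6), (3, 9), (3, 22), (3, 25), (4, 6), (4, 9), (4, 22), (4, 25), (7, 6), (7, 9), (7, 22), (7, 25)]

Answer: 16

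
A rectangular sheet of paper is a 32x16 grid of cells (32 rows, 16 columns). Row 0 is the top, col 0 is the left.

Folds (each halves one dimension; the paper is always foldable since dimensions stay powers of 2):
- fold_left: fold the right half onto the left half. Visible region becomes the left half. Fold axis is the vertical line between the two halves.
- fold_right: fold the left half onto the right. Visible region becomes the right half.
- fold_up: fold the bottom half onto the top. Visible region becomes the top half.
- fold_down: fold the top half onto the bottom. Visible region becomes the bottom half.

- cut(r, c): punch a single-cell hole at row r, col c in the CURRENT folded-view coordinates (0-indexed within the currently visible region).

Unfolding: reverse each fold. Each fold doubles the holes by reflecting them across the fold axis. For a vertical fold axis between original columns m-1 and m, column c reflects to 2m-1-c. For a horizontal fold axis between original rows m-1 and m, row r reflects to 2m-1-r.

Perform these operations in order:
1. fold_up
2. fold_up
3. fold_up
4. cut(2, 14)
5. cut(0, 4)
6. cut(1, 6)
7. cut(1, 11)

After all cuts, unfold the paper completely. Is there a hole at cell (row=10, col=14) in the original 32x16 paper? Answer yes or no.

Op 1 fold_up: fold axis h@16; visible region now rows[0,16) x cols[0,16) = 16x16
Op 2 fold_up: fold axis h@8; visible region now rows[0,8) x cols[0,16) = 8x16
Op 3 fold_up: fold axis h@4; visible region now rows[0,4) x cols[0,16) = 4x16
Op 4 cut(2, 14): punch at orig (2,14); cuts so far [(2, 14)]; region rows[0,4) x cols[0,16) = 4x16
Op 5 cut(0, 4): punch at orig (0,4); cuts so far [(0, 4), (2, 14)]; region rows[0,4) x cols[0,16) = 4x16
Op 6 cut(1, 6): punch at orig (1,6); cuts so far [(0, 4), (1, 6), (2, 14)]; region rows[0,4) x cols[0,16) = 4x16
Op 7 cut(1, 11): punch at orig (1,11); cuts so far [(0, 4), (1, 6), (1, 11), (2, 14)]; region rows[0,4) x cols[0,16) = 4x16
Unfold 1 (reflect across h@4): 8 holes -> [(0, 4), (1, 6), (1, 11), (2, 14), (5, 14), (6, 6), (6, 11), (7, 4)]
Unfold 2 (reflect across h@8): 16 holes -> [(0, 4), (1, 6), (1, 11), (2, 14), (5, 14), (6, 6), (6, 11), (7, 4), (8, 4), (9, 6), (9, 11), (10, 14), (13, 14), (14, 6), (14, 11), (15, 4)]
Unfold 3 (reflect across h@16): 32 holes -> [(0, 4), (1, 6), (1, 11), (2, 14), (5, 14), (6, 6), (6, 11), (7, 4), (8, 4), (9, 6), (9, 11), (10, 14), (13, 14), (14, 6), (14, 11), (15, 4), (16, 4), (17, 6), (17, 11), (18, 14), (21, 14), (22, 6), (22, 11), (23, 4), (24, 4), (25, 6), (25, 11), (26, 14), (29, 14), (30, 6), (30, 11), (31, 4)]
Holes: [(0, 4), (1, 6), (1, 11), (2, 14), (5, 14), (6, 6), (6, 11), (7, 4), (8, 4), (9, 6), (9, 11), (10, 14), (13, 14), (14, 6), (14, 11), (15, 4), (16, 4), (17, 6), (17, 11), (18, 14), (21, 14), (22, 6), (22, 11), (23, 4), (24, 4), (25, 6), (25, 11), (26, 14), (29, 14), (30, 6), (30, 11), (31, 4)]

Answer: yes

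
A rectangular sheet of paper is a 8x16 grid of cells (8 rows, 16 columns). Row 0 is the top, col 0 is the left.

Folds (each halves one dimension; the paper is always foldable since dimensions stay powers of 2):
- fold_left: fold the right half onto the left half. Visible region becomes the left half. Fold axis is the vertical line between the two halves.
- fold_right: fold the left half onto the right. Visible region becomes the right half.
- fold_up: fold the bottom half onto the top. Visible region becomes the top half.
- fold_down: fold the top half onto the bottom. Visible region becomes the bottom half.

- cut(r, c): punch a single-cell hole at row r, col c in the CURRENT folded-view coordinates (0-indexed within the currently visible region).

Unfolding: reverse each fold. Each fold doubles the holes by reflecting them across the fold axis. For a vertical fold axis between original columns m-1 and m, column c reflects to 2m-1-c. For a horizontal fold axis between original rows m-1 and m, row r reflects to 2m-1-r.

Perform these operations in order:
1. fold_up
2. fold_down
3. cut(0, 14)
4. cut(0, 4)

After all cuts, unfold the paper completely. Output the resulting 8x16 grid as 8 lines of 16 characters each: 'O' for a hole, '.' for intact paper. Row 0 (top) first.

Answer: ................
....O.........O.
....O.........O.
................
................
....O.........O.
....O.........O.
................

Derivation:
Op 1 fold_up: fold axis h@4; visible region now rows[0,4) x cols[0,16) = 4x16
Op 2 fold_down: fold axis h@2; visible region now rows[2,4) x cols[0,16) = 2x16
Op 3 cut(0, 14): punch at orig (2,14); cuts so far [(2, 14)]; region rows[2,4) x cols[0,16) = 2x16
Op 4 cut(0, 4): punch at orig (2,4); cuts so far [(2, 4), (2, 14)]; region rows[2,4) x cols[0,16) = 2x16
Unfold 1 (reflect across h@2): 4 holes -> [(1, 4), (1, 14), (2, 4), (2, 14)]
Unfold 2 (reflect across h@4): 8 holes -> [(1, 4), (1, 14), (2, 4), (2, 14), (5, 4), (5, 14), (6, 4), (6, 14)]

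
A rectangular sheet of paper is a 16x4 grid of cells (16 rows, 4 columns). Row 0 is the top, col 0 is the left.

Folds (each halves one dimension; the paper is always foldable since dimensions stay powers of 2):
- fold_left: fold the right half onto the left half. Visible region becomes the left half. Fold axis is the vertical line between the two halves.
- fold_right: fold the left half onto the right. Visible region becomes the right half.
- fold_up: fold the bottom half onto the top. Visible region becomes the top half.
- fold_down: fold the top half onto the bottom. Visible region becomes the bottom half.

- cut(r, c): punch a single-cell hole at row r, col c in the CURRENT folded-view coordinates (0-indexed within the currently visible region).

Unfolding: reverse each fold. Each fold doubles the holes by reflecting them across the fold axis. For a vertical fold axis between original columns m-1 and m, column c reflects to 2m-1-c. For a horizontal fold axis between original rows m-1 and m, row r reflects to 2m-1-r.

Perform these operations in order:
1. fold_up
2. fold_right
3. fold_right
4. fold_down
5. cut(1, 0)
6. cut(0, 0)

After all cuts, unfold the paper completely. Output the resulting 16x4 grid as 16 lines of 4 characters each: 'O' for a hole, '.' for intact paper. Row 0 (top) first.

Answer: ....
....
OOOO
OOOO
OOOO
OOOO
....
....
....
....
OOOO
OOOO
OOOO
OOOO
....
....

Derivation:
Op 1 fold_up: fold axis h@8; visible region now rows[0,8) x cols[0,4) = 8x4
Op 2 fold_right: fold axis v@2; visible region now rows[0,8) x cols[2,4) = 8x2
Op 3 fold_right: fold axis v@3; visible region now rows[0,8) x cols[3,4) = 8x1
Op 4 fold_down: fold axis h@4; visible region now rows[4,8) x cols[3,4) = 4x1
Op 5 cut(1, 0): punch at orig (5,3); cuts so far [(5, 3)]; region rows[4,8) x cols[3,4) = 4x1
Op 6 cut(0, 0): punch at orig (4,3); cuts so far [(4, 3), (5, 3)]; region rows[4,8) x cols[3,4) = 4x1
Unfold 1 (reflect across h@4): 4 holes -> [(2, 3), (3, 3), (4, 3), (5, 3)]
Unfold 2 (reflect across v@3): 8 holes -> [(2, 2), (2, 3), (3, 2), (3, 3), (4, 2), (4, 3), (5, 2), (5, 3)]
Unfold 3 (reflect across v@2): 16 holes -> [(2, 0), (2, 1), (2, 2), (2, 3), (3, 0), (3, 1), (3, 2), (3, 3), (4, 0), (4, 1), (4, 2), (4, 3), (5, 0), (5, 1), (5, 2), (5, 3)]
Unfold 4 (reflect across h@8): 32 holes -> [(2, 0), (2, 1), (2, 2), (2, 3), (3, 0), (3, 1), (3, 2), (3, 3), (4, 0), (4, 1), (4, 2), (4, 3), (5, 0), (5, 1), (5, 2), (5, 3), (10, 0), (10, 1), (10, 2), (10, 3), (11, 0), (11, 1), (11, 2), (11, 3), (12, 0), (12, 1), (12, 2), (12, 3), (13, 0), (13, 1), (13, 2), (13, 3)]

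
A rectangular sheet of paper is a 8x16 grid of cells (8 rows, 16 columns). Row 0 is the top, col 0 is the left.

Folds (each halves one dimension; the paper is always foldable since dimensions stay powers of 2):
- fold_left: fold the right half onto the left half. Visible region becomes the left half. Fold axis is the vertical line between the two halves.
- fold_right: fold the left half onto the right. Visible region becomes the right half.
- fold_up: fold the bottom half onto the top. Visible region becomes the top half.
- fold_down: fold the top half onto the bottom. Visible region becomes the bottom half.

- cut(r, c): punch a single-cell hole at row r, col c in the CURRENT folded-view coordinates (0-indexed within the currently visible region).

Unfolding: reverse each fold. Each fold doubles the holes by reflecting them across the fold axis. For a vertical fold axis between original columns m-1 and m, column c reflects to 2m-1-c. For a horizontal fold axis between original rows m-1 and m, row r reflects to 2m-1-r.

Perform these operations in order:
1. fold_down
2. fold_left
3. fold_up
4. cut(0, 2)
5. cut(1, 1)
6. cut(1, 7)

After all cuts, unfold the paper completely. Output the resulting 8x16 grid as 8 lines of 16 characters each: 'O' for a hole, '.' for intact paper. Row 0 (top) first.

Answer: ..O..........O..
.O.....OO.....O.
.O.....OO.....O.
..O..........O..
..O..........O..
.O.....OO.....O.
.O.....OO.....O.
..O..........O..

Derivation:
Op 1 fold_down: fold axis h@4; visible region now rows[4,8) x cols[0,16) = 4x16
Op 2 fold_left: fold axis v@8; visible region now rows[4,8) x cols[0,8) = 4x8
Op 3 fold_up: fold axis h@6; visible region now rows[4,6) x cols[0,8) = 2x8
Op 4 cut(0, 2): punch at orig (4,2); cuts so far [(4, 2)]; region rows[4,6) x cols[0,8) = 2x8
Op 5 cut(1, 1): punch at orig (5,1); cuts so far [(4, 2), (5, 1)]; region rows[4,6) x cols[0,8) = 2x8
Op 6 cut(1, 7): punch at orig (5,7); cuts so far [(4, 2), (5, 1), (5, 7)]; region rows[4,6) x cols[0,8) = 2x8
Unfold 1 (reflect across h@6): 6 holes -> [(4, 2), (5, 1), (5, 7), (6, 1), (6, 7), (7, 2)]
Unfold 2 (reflect across v@8): 12 holes -> [(4, 2), (4, 13), (5, 1), (5, 7), (5, 8), (5, 14), (6, 1), (6, 7), (6, 8), (6, 14), (7, 2), (7, 13)]
Unfold 3 (reflect across h@4): 24 holes -> [(0, 2), (0, 13), (1, 1), (1, 7), (1, 8), (1, 14), (2, 1), (2, 7), (2, 8), (2, 14), (3, 2), (3, 13), (4, 2), (4, 13), (5, 1), (5, 7), (5, 8), (5, 14), (6, 1), (6, 7), (6, 8), (6, 14), (7, 2), (7, 13)]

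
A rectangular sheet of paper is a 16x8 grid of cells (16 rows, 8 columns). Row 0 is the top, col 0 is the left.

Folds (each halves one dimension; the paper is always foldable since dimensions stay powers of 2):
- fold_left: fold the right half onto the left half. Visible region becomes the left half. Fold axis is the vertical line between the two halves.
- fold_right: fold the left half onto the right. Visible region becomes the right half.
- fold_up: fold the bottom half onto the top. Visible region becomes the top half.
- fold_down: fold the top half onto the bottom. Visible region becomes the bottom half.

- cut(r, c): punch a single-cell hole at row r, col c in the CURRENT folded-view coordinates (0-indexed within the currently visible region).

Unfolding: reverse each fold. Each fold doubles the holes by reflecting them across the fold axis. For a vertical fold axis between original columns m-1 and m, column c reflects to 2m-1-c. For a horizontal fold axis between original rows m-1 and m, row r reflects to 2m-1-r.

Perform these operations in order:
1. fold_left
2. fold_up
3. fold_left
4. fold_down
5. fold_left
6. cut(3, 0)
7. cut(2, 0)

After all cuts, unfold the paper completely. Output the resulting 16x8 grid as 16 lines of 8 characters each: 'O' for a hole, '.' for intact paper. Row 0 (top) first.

Op 1 fold_left: fold axis v@4; visible region now rows[0,16) x cols[0,4) = 16x4
Op 2 fold_up: fold axis h@8; visible region now rows[0,8) x cols[0,4) = 8x4
Op 3 fold_left: fold axis v@2; visible region now rows[0,8) x cols[0,2) = 8x2
Op 4 fold_down: fold axis h@4; visible region now rows[4,8) x cols[0,2) = 4x2
Op 5 fold_left: fold axis v@1; visible region now rows[4,8) x cols[0,1) = 4x1
Op 6 cut(3, 0): punch at orig (7,0); cuts so far [(7, 0)]; region rows[4,8) x cols[0,1) = 4x1
Op 7 cut(2, 0): punch at orig (6,0); cuts so far [(6, 0), (7, 0)]; region rows[4,8) x cols[0,1) = 4x1
Unfold 1 (reflect across v@1): 4 holes -> [(6, 0), (6, 1), (7, 0), (7, 1)]
Unfold 2 (reflect across h@4): 8 holes -> [(0, 0), (0, 1), (1, 0), (1, 1), (6, 0), (6, 1), (7, 0), (7, 1)]
Unfold 3 (reflect across v@2): 16 holes -> [(0, 0), (0, 1), (0, 2), (0, 3), (1, 0), (1, 1), (1, 2), (1, 3), (6, 0), (6, 1), (6, 2), (6, 3), (7, 0), (7, 1), (7, 2), (7, 3)]
Unfold 4 (reflect across h@8): 32 holes -> [(0, 0), (0, 1), (0, 2), (0, 3), (1, 0), (1, 1), (1, 2), (1, 3), (6, 0), (6, 1), (6, 2), (6, 3), (7, 0), (7, 1), (7, 2), (7, 3), (8, 0), (8, 1), (8, 2), (8, 3), (9, 0), (9, 1), (9, 2), (9, 3), (14, 0), (14, 1), (14, 2), (14, 3), (15, 0), (15, 1), (15, 2), (15, 3)]
Unfold 5 (reflect across v@4): 64 holes -> [(0, 0), (0, 1), (0, 2), (0, 3), (0, 4), (0, 5), (0, 6), (0, 7), (1, 0), (1, 1), (1, 2), (1, 3), (1, 4), (1, 5), (1, 6), (1, 7), (6, 0), (6, 1), (6, 2), (6, 3), (6, 4), (6, 5), (6, 6), (6, 7), (7, 0), (7, 1), (7, 2), (7, 3), (7, 4), (7, 5), (7, 6), (7, 7), (8, 0), (8, 1), (8, 2), (8, 3), (8, 4), (8, 5), (8, 6), (8, 7), (9, 0), (9, 1), (9, 2), (9, 3), (9, 4), (9, 5), (9, 6), (9, 7), (14, 0), (14, 1), (14, 2), (14, 3), (14, 4), (14, 5), (14, 6), (14, 7), (15, 0), (15, 1), (15, 2), (15, 3), (15, 4), (15, 5), (15, 6), (15, 7)]

Answer: OOOOOOOO
OOOOOOOO
........
........
........
........
OOOOOOOO
OOOOOOOO
OOOOOOOO
OOOOOOOO
........
........
........
........
OOOOOOOO
OOOOOOOO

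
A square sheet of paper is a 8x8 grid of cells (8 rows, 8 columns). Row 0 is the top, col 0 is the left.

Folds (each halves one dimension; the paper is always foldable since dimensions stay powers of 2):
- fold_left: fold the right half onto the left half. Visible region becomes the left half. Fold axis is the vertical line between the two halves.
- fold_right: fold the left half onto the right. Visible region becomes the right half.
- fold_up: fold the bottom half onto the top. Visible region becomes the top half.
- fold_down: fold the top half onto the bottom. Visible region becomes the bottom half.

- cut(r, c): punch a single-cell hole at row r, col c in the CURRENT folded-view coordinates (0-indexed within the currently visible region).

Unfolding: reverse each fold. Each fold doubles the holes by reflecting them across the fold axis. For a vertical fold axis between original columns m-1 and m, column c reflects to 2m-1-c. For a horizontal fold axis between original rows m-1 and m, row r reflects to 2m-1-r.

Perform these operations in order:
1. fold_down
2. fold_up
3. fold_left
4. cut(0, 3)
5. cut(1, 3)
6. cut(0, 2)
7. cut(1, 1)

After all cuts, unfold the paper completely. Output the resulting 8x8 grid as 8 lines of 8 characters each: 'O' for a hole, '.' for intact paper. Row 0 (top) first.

Answer: ..OOOO..
.O.OO.O.
.O.OO.O.
..OOOO..
..OOOO..
.O.OO.O.
.O.OO.O.
..OOOO..

Derivation:
Op 1 fold_down: fold axis h@4; visible region now rows[4,8) x cols[0,8) = 4x8
Op 2 fold_up: fold axis h@6; visible region now rows[4,6) x cols[0,8) = 2x8
Op 3 fold_left: fold axis v@4; visible region now rows[4,6) x cols[0,4) = 2x4
Op 4 cut(0, 3): punch at orig (4,3); cuts so far [(4, 3)]; region rows[4,6) x cols[0,4) = 2x4
Op 5 cut(1, 3): punch at orig (5,3); cuts so far [(4, 3), (5, 3)]; region rows[4,6) x cols[0,4) = 2x4
Op 6 cut(0, 2): punch at orig (4,2); cuts so far [(4, 2), (4, 3), (5, 3)]; region rows[4,6) x cols[0,4) = 2x4
Op 7 cut(1, 1): punch at orig (5,1); cuts so far [(4, 2), (4, 3), (5, 1), (5, 3)]; region rows[4,6) x cols[0,4) = 2x4
Unfold 1 (reflect across v@4): 8 holes -> [(4, 2), (4, 3), (4, 4), (4, 5), (5, 1), (5, 3), (5, 4), (5, 6)]
Unfold 2 (reflect across h@6): 16 holes -> [(4, 2), (4, 3), (4, 4), (4, 5), (5, 1), (5, 3), (5, 4), (5, 6), (6, 1), (6, 3), (6, 4), (6, 6), (7, 2), (7, 3), (7, 4), (7, 5)]
Unfold 3 (reflect across h@4): 32 holes -> [(0, 2), (0, 3), (0, 4), (0, 5), (1, 1), (1, 3), (1, 4), (1, 6), (2, 1), (2, 3), (2, 4), (2, 6), (3, 2), (3, 3), (3, 4), (3, 5), (4, 2), (4, 3), (4, 4), (4, 5), (5, 1), (5, 3), (5, 4), (5, 6), (6, 1), (6, 3), (6, 4), (6, 6), (7, 2), (7, 3), (7, 4), (7, 5)]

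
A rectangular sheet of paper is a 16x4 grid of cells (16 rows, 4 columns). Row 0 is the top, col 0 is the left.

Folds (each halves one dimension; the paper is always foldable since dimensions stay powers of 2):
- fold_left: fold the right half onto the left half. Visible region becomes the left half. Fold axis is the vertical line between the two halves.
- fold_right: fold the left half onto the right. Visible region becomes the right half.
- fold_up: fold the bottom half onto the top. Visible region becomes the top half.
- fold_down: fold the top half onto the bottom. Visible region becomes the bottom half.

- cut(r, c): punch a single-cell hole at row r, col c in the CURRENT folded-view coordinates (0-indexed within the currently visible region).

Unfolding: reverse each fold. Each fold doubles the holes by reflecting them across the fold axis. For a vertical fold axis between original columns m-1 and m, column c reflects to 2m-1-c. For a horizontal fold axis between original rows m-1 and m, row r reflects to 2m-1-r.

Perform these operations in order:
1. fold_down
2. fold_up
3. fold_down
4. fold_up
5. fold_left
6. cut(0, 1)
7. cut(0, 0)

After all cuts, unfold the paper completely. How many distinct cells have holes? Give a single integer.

Answer: 64

Derivation:
Op 1 fold_down: fold axis h@8; visible region now rows[8,16) x cols[0,4) = 8x4
Op 2 fold_up: fold axis h@12; visible region now rows[8,12) x cols[0,4) = 4x4
Op 3 fold_down: fold axis h@10; visible region now rows[10,12) x cols[0,4) = 2x4
Op 4 fold_up: fold axis h@11; visible region now rows[10,11) x cols[0,4) = 1x4
Op 5 fold_left: fold axis v@2; visible region now rows[10,11) x cols[0,2) = 1x2
Op 6 cut(0, 1): punch at orig (10,1); cuts so far [(10, 1)]; region rows[10,11) x cols[0,2) = 1x2
Op 7 cut(0, 0): punch at orig (10,0); cuts so far [(10, 0), (10, 1)]; region rows[10,11) x cols[0,2) = 1x2
Unfold 1 (reflect across v@2): 4 holes -> [(10, 0), (10, 1), (10, 2), (10, 3)]
Unfold 2 (reflect across h@11): 8 holes -> [(10, 0), (10, 1), (10, 2), (10, 3), (11, 0), (11, 1), (11, 2), (11, 3)]
Unfold 3 (reflect across h@10): 16 holes -> [(8, 0), (8, 1), (8, 2), (8, 3), (9, 0), (9, 1), (9, 2), (9, 3), (10, 0), (10, 1), (10, 2), (10, 3), (11, 0), (11, 1), (11, 2), (11, 3)]
Unfold 4 (reflect across h@12): 32 holes -> [(8, 0), (8, 1), (8, 2), (8, 3), (9, 0), (9, 1), (9, 2), (9, 3), (10, 0), (10, 1), (10, 2), (10, 3), (11, 0), (11, 1), (11, 2), (11, 3), (12, 0), (12, 1), (12, 2), (12, 3), (13, 0), (13, 1), (13, 2), (13, 3), (14, 0), (14, 1), (14, 2), (14, 3), (15, 0), (15, 1), (15, 2), (15, 3)]
Unfold 5 (reflect across h@8): 64 holes -> [(0, 0), (0, 1), (0, 2), (0, 3), (1, 0), (1, 1), (1, 2), (1, 3), (2, 0), (2, 1), (2, 2), (2, 3), (3, 0), (3, 1), (3, 2), (3, 3), (4, 0), (4, 1), (4, 2), (4, 3), (5, 0), (5, 1), (5, 2), (5, 3), (6, 0), (6, 1), (6, 2), (6, 3), (7, 0), (7, 1), (7, 2), (7, 3), (8, 0), (8, 1), (8, 2), (8, 3), (9, 0), (9, 1), (9, 2), (9, 3), (10, 0), (10, 1), (10, 2), (10, 3), (11, 0), (11, 1), (11, 2), (11, 3), (12, 0), (12, 1), (12, 2), (12, 3), (13, 0), (13, 1), (13, 2), (13, 3), (14, 0), (14, 1), (14, 2), (14, 3), (15, 0), (15, 1), (15, 2), (15, 3)]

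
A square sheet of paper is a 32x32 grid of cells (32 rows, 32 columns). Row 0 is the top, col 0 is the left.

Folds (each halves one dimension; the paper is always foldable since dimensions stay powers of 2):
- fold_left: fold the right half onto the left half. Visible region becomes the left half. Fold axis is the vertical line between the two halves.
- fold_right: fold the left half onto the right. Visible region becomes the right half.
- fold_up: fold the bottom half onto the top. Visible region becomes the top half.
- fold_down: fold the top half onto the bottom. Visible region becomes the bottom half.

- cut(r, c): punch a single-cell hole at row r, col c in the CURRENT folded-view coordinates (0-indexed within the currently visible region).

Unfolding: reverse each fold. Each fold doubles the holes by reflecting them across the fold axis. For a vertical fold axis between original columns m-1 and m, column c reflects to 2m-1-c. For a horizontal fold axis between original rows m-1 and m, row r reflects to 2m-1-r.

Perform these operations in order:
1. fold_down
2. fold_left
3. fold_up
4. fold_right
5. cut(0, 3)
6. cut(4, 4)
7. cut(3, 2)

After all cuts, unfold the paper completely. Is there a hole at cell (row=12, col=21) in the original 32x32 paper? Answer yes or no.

Op 1 fold_down: fold axis h@16; visible region now rows[16,32) x cols[0,32) = 16x32
Op 2 fold_left: fold axis v@16; visible region now rows[16,32) x cols[0,16) = 16x16
Op 3 fold_up: fold axis h@24; visible region now rows[16,24) x cols[0,16) = 8x16
Op 4 fold_right: fold axis v@8; visible region now rows[16,24) x cols[8,16) = 8x8
Op 5 cut(0, 3): punch at orig (16,11); cuts so far [(16, 11)]; region rows[16,24) x cols[8,16) = 8x8
Op 6 cut(4, 4): punch at orig (20,12); cuts so far [(16, 11), (20, 12)]; region rows[16,24) x cols[8,16) = 8x8
Op 7 cut(3, 2): punch at orig (19,10); cuts so far [(16, 11), (19, 10), (20, 12)]; region rows[16,24) x cols[8,16) = 8x8
Unfold 1 (reflect across v@8): 6 holes -> [(16, 4), (16, 11), (19, 5), (19, 10), (20, 3), (20, 12)]
Unfold 2 (reflect across h@24): 12 holes -> [(16, 4), (16, 11), (19, 5), (19, 10), (20, 3), (20, 12), (27, 3), (27, 12), (28, 5), (28, 10), (31, 4), (31, 11)]
Unfold 3 (reflect across v@16): 24 holes -> [(16, 4), (16, 11), (16, 20), (16, 27), (19, 5), (19, 10), (19, 21), (19, 26), (20, 3), (20, 12), (20, 19), (20, 28), (27, 3), (27, 12), (27, 19), (27, 28), (28, 5), (28, 10), (28, 21), (28, 26), (31, 4), (31, 11), (31, 20), (31, 27)]
Unfold 4 (reflect across h@16): 48 holes -> [(0, 4), (0, 11), (0, 20), (0, 27), (3, 5), (3, 10), (3, 21), (3, 26), (4, 3), (4, 12), (4, 19), (4, 28), (11, 3), (11, 12), (11, 19), (11, 28), (12, 5), (12, 10), (12, 21), (12, 26), (15, 4), (15, 11), (15, 20), (15, 27), (16, 4), (16, 11), (16, 20), (16, 27), (19, 5), (19, 10), (19, 21), (19, 26), (20, 3), (20, 12), (20, 19), (20, 28), (27, 3), (27, 12), (27, 19), (27, 28), (28, 5), (28, 10), (28, 21), (28, 26), (31, 4), (31, 11), (31, 20), (31, 27)]
Holes: [(0, 4), (0, 11), (0, 20), (0, 27), (3, 5), (3, 10), (3, 21), (3, 26), (4, 3), (4, 12), (4, 19), (4, 28), (11, 3), (11, 12), (11, 19), (11, 28), (12, 5), (12, 10), (12, 21), (12, 26), (15, 4), (15, 11), (15, 20), (15, 27), (16, 4), (16, 11), (16, 20), (16, 27), (19, 5), (19, 10), (19, 21), (19, 26), (20, 3), (20, 12), (20, 19), (20, 28), (27, 3), (27, 12), (27, 19), (27, 28), (28, 5), (28, 10), (28, 21), (28, 26), (31, 4), (31, 11), (31, 20), (31, 27)]

Answer: yes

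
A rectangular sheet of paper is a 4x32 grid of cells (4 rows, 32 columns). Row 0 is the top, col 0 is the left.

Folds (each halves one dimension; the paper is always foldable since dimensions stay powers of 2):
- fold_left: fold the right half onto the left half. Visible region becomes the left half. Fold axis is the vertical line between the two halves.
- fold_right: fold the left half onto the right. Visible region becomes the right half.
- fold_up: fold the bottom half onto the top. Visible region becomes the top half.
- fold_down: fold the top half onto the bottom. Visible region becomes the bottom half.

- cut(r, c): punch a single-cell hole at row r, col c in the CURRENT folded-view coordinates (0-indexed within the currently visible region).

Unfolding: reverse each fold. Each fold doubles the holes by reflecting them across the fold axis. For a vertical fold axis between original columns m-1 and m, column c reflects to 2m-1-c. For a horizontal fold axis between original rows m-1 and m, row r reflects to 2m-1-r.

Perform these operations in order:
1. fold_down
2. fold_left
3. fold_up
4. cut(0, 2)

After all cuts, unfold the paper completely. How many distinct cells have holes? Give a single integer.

Op 1 fold_down: fold axis h@2; visible region now rows[2,4) x cols[0,32) = 2x32
Op 2 fold_left: fold axis v@16; visible region now rows[2,4) x cols[0,16) = 2x16
Op 3 fold_up: fold axis h@3; visible region now rows[2,3) x cols[0,16) = 1x16
Op 4 cut(0, 2): punch at orig (2,2); cuts so far [(2, 2)]; region rows[2,3) x cols[0,16) = 1x16
Unfold 1 (reflect across h@3): 2 holes -> [(2, 2), (3, 2)]
Unfold 2 (reflect across v@16): 4 holes -> [(2, 2), (2, 29), (3, 2), (3, 29)]
Unfold 3 (reflect across h@2): 8 holes -> [(0, 2), (0, 29), (1, 2), (1, 29), (2, 2), (2, 29), (3, 2), (3, 29)]

Answer: 8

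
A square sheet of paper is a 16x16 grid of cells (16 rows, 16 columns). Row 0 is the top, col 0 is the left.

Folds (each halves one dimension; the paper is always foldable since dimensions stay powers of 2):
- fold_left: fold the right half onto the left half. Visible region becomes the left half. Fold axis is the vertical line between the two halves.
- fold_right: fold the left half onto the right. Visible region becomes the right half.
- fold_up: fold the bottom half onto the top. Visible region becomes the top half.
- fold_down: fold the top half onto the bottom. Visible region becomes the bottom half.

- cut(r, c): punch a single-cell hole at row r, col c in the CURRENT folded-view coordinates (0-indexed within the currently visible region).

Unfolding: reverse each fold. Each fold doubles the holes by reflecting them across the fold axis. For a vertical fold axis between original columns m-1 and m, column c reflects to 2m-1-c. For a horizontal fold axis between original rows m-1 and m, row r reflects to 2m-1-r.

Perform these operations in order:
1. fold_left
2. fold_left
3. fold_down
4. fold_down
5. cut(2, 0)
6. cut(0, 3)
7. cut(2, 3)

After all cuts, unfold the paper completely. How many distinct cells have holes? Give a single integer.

Answer: 48

Derivation:
Op 1 fold_left: fold axis v@8; visible region now rows[0,16) x cols[0,8) = 16x8
Op 2 fold_left: fold axis v@4; visible region now rows[0,16) x cols[0,4) = 16x4
Op 3 fold_down: fold axis h@8; visible region now rows[8,16) x cols[0,4) = 8x4
Op 4 fold_down: fold axis h@12; visible region now rows[12,16) x cols[0,4) = 4x4
Op 5 cut(2, 0): punch at orig (14,0); cuts so far [(14, 0)]; region rows[12,16) x cols[0,4) = 4x4
Op 6 cut(0, 3): punch at orig (12,3); cuts so far [(12, 3), (14, 0)]; region rows[12,16) x cols[0,4) = 4x4
Op 7 cut(2, 3): punch at orig (14,3); cuts so far [(12, 3), (14, 0), (14, 3)]; region rows[12,16) x cols[0,4) = 4x4
Unfold 1 (reflect across h@12): 6 holes -> [(9, 0), (9, 3), (11, 3), (12, 3), (14, 0), (14, 3)]
Unfold 2 (reflect across h@8): 12 holes -> [(1, 0), (1, 3), (3, 3), (4, 3), (6, 0), (6, 3), (9, 0), (9, 3), (11, 3), (12, 3), (14, 0), (14, 3)]
Unfold 3 (reflect across v@4): 24 holes -> [(1, 0), (1, 3), (1, 4), (1, 7), (3, 3), (3, 4), (4, 3), (4, 4), (6, 0), (6, 3), (6, 4), (6, 7), (9, 0), (9, 3), (9, 4), (9, 7), (11, 3), (11, 4), (12, 3), (12, 4), (14, 0), (14, 3), (14, 4), (14, 7)]
Unfold 4 (reflect across v@8): 48 holes -> [(1, 0), (1, 3), (1, 4), (1, 7), (1, 8), (1, 11), (1, 12), (1, 15), (3, 3), (3, 4), (3, 11), (3, 12), (4, 3), (4, 4), (4, 11), (4, 12), (6, 0), (6, 3), (6, 4), (6, 7), (6, 8), (6, 11), (6, 12), (6, 15), (9, 0), (9, 3), (9, 4), (9, 7), (9, 8), (9, 11), (9, 12), (9, 15), (11, 3), (11, 4), (11, 11), (11, 12), (12, 3), (12, 4), (12, 11), (12, 12), (14, 0), (14, 3), (14, 4), (14, 7), (14, 8), (14, 11), (14, 12), (14, 15)]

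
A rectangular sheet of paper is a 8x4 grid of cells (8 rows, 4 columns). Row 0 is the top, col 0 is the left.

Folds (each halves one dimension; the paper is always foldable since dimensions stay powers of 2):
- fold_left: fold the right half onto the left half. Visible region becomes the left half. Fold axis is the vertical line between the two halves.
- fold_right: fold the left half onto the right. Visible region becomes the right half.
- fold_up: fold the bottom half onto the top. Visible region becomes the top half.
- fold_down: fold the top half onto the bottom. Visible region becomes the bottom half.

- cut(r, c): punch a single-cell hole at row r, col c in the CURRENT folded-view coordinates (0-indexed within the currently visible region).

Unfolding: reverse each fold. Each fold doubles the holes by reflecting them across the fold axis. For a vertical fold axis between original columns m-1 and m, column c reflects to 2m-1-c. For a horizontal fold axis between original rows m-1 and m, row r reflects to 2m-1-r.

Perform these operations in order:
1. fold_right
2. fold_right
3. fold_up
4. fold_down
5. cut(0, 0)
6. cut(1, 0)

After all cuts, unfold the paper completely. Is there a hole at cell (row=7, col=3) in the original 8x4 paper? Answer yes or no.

Op 1 fold_right: fold axis v@2; visible region now rows[0,8) x cols[2,4) = 8x2
Op 2 fold_right: fold axis v@3; visible region now rows[0,8) x cols[3,4) = 8x1
Op 3 fold_up: fold axis h@4; visible region now rows[0,4) x cols[3,4) = 4x1
Op 4 fold_down: fold axis h@2; visible region now rows[2,4) x cols[3,4) = 2x1
Op 5 cut(0, 0): punch at orig (2,3); cuts so far [(2, 3)]; region rows[2,4) x cols[3,4) = 2x1
Op 6 cut(1, 0): punch at orig (3,3); cuts so far [(2, 3), (3, 3)]; region rows[2,4) x cols[3,4) = 2x1
Unfold 1 (reflect across h@2): 4 holes -> [(0, 3), (1, 3), (2, 3), (3, 3)]
Unfold 2 (reflect across h@4): 8 holes -> [(0, 3), (1, 3), (2, 3), (3, 3), (4, 3), (5, 3), (6, 3), (7, 3)]
Unfold 3 (reflect across v@3): 16 holes -> [(0, 2), (0, 3), (1, 2), (1, 3), (2, 2), (2, 3), (3, 2), (3, 3), (4, 2), (4, 3), (5, 2), (5, 3), (6, 2), (6, 3), (7, 2), (7, 3)]
Unfold 4 (reflect across v@2): 32 holes -> [(0, 0), (0, 1), (0, 2), (0, 3), (1, 0), (1, 1), (1, 2), (1, 3), (2, 0), (2, 1), (2, 2), (2, 3), (3, 0), (3, 1), (3, 2), (3, 3), (4, 0), (4, 1), (4, 2), (4, 3), (5, 0), (5, 1), (5, 2), (5, 3), (6, 0), (6, 1), (6, 2), (6, 3), (7, 0), (7, 1), (7, 2), (7, 3)]
Holes: [(0, 0), (0, 1), (0, 2), (0, 3), (1, 0), (1, 1), (1, 2), (1, 3), (2, 0), (2, 1), (2, 2), (2, 3), (3, 0), (3, 1), (3, 2), (3, 3), (4, 0), (4, 1), (4, 2), (4, 3), (5, 0), (5, 1), (5, 2), (5, 3), (6, 0), (6, 1), (6, 2), (6, 3), (7, 0), (7, 1), (7, 2), (7, 3)]

Answer: yes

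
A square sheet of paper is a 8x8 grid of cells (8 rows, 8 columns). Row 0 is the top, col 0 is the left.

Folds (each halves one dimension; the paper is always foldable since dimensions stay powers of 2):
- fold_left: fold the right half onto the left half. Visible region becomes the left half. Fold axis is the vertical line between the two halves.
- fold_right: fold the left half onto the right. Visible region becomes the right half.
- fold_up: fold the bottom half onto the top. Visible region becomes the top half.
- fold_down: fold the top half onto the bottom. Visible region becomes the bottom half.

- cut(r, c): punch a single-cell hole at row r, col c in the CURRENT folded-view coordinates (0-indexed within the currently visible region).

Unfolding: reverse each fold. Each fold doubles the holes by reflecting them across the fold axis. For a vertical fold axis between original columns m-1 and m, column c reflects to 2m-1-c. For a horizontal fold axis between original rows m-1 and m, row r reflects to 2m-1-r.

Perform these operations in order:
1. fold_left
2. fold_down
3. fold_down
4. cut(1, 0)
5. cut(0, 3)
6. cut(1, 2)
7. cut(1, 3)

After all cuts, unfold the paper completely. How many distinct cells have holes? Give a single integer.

Op 1 fold_left: fold axis v@4; visible region now rows[0,8) x cols[0,4) = 8x4
Op 2 fold_down: fold axis h@4; visible region now rows[4,8) x cols[0,4) = 4x4
Op 3 fold_down: fold axis h@6; visible region now rows[6,8) x cols[0,4) = 2x4
Op 4 cut(1, 0): punch at orig (7,0); cuts so far [(7, 0)]; region rows[6,8) x cols[0,4) = 2x4
Op 5 cut(0, 3): punch at orig (6,3); cuts so far [(6, 3), (7, 0)]; region rows[6,8) x cols[0,4) = 2x4
Op 6 cut(1, 2): punch at orig (7,2); cuts so far [(6, 3), (7, 0), (7, 2)]; region rows[6,8) x cols[0,4) = 2x4
Op 7 cut(1, 3): punch at orig (7,3); cuts so far [(6, 3), (7, 0), (7, 2), (7, 3)]; region rows[6,8) x cols[0,4) = 2x4
Unfold 1 (reflect across h@6): 8 holes -> [(4, 0), (4, 2), (4, 3), (5, 3), (6, 3), (7, 0), (7, 2), (7, 3)]
Unfold 2 (reflect across h@4): 16 holes -> [(0, 0), (0, 2), (0, 3), (1, 3), (2, 3), (3, 0), (3, 2), (3, 3), (4, 0), (4, 2), (4, 3), (5, 3), (6, 3), (7, 0), (7, 2), (7, 3)]
Unfold 3 (reflect across v@4): 32 holes -> [(0, 0), (0, 2), (0, 3), (0, 4), (0, 5), (0, 7), (1, 3), (1, 4), (2, 3), (2, 4), (3, 0), (3, 2), (3, 3), (3, 4), (3, 5), (3, 7), (4, 0), (4, 2), (4, 3), (4, 4), (4, 5), (4, 7), (5, 3), (5, 4), (6, 3), (6, 4), (7, 0), (7, 2), (7, 3), (7, 4), (7, 5), (7, 7)]

Answer: 32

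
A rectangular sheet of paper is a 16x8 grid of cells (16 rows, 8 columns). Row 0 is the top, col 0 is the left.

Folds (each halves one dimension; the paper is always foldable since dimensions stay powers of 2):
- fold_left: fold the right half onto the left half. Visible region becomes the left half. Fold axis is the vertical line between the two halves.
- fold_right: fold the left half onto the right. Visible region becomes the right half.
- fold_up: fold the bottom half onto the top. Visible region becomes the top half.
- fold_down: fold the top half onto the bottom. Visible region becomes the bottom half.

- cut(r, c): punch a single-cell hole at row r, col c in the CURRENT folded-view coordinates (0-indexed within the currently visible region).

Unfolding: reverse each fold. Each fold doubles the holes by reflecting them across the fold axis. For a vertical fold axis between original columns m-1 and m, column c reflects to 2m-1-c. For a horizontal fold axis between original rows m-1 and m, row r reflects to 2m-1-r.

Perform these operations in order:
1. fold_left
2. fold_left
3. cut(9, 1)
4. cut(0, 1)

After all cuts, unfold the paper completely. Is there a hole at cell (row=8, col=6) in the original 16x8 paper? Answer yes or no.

Op 1 fold_left: fold axis v@4; visible region now rows[0,16) x cols[0,4) = 16x4
Op 2 fold_left: fold axis v@2; visible region now rows[0,16) x cols[0,2) = 16x2
Op 3 cut(9, 1): punch at orig (9,1); cuts so far [(9, 1)]; region rows[0,16) x cols[0,2) = 16x2
Op 4 cut(0, 1): punch at orig (0,1); cuts so far [(0, 1), (9, 1)]; region rows[0,16) x cols[0,2) = 16x2
Unfold 1 (reflect across v@2): 4 holes -> [(0, 1), (0, 2), (9, 1), (9, 2)]
Unfold 2 (reflect across v@4): 8 holes -> [(0, 1), (0, 2), (0, 5), (0, 6), (9, 1), (9, 2), (9, 5), (9, 6)]
Holes: [(0, 1), (0, 2), (0, 5), (0, 6), (9, 1), (9, 2), (9, 5), (9, 6)]

Answer: no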